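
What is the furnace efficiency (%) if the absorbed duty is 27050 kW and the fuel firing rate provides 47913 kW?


Furnace efficiency = Q_absorbed / Q_fuel * 100
= 27050 / 47913 * 100 = 56.46

56.46 %


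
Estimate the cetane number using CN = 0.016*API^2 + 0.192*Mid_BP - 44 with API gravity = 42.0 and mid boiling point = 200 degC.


CN = 0.016 * 42.0^2 + 0.192 * 200 - 44
CN = 28.224 + 38.4 - 44 = 22.624

22.624


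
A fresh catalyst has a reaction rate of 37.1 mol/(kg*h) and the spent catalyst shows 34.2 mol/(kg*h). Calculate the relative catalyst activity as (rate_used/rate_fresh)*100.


Activity (%) = (rate_used / rate_fresh) * 100
rate_used = 34.2, rate_fresh = 37.1
= (34.2 / 37.1) * 100
= 0.9218 * 100 = 92.18

92.18 %


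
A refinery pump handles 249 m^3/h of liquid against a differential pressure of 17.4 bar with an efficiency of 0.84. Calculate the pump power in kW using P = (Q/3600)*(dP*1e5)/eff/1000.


Q = 249 / 3600 = 0.0691667 m^3/s
P = 0.0691667 * (17.4 * 1e5) / 0.84 / 1000 = 143.3

143.3 kW


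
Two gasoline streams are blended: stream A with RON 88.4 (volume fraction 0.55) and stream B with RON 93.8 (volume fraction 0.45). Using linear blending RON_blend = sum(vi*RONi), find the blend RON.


Linear blending: RON_blend = sum(vi * RONi)
Contribution 1: 0.55 * 88.4 = 48.62
Contribution 2: 0.45 * 93.8 = 42.21
RON_blend = 48.62 + 42.21 = 90.83

90.83


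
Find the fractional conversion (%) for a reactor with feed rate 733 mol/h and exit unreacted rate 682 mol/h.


X = (F_in - F_out) / F_in * 100
Moles reacted = 733 - 682 = 51
X = 51 / 733 * 100
= 0.06958 * 100
= 6.958 %

6.958 %


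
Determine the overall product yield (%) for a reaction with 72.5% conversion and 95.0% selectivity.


Overall yield = conversion (%) * selectivity (%) / 100
Conversion = 72.5%, Selectivity = 95.0%
Y = 72.5 * 95.0 / 100
= 68.875 %

68.875 %


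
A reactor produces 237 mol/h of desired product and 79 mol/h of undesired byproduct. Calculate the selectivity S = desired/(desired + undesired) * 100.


Selectivity = desired / (desired + undesired) * 100
Total products = 237 + 79 = 316 mol/h
S = 237 / 316 * 100
= 0.7500 * 100
= 75.00 %

75.00 %


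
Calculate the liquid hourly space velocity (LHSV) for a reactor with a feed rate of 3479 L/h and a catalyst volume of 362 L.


LHSV = volumetric feed rate / catalyst volume
= 3479 L/h / 362 L
= 9.610 h^-1

9.610 h^-1


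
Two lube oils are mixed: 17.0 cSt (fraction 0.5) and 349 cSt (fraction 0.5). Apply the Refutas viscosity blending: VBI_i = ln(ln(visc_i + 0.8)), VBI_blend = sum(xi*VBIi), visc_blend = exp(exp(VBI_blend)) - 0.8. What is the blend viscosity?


Refutas method: VBN_i = 14.534*ln(ln(visc_i + 0.8)) + 10.975, blended linearly by mass fraction; since VBN is linear in VBI_i = ln(ln(visc_i + 0.8)) and the fractions sum to 1, blend VBI directly: visc = exp(exp(VBI_blend)) - 0.8
VBI_1 = ln(ln(17.0 + 0.8)) = 1.05751
VBI_2 = ln(ln(349 + 0.8)) = 1.7677
VBI_blend = 0.5 * 1.05751 + 0.5 * 1.7677 = 1.41261
visc_blend = exp(exp(1.41261)) - 0.8 = 59.94

59.94 cSt


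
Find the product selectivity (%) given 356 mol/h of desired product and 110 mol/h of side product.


Selectivity = desired / (desired + undesired) * 100
Total products = 356 + 110 = 466 mol/h
S = 356 / 466 * 100
= 0.7639 * 100
= 76.39 %

76.39 %


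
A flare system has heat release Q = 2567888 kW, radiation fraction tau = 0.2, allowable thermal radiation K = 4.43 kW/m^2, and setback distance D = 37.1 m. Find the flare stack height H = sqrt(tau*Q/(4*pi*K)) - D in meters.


tau*Q/(4*pi*K) = 0.2 * 2567888 / (4 * pi * 4.43) = 9225.55
sqrt(9225.55) = 96.0497
H = 96.0497 - 37.1 = 58.95

58.95 m


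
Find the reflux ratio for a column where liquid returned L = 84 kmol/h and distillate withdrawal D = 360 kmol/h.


Reflux ratio definition: R = L / D (liquid returned / distillate withdrawn)
L = 84 kmol/h, D = 360 kmol/h
R = 84 / 360 = 0.2333

0.2333


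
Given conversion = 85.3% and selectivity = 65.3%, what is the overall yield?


Overall yield = conversion (%) * selectivity (%) / 100
Conversion = 85.3%, Selectivity = 65.3%
Y = 85.3 * 65.3 / 100
= 55.7009 %

55.7009 %


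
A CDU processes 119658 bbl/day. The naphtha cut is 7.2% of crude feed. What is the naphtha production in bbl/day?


Crude throughput = 119658 bbl/day
Fraction yield = 7.2%
yield = throughput * fraction / 100
yield = 119658 * 7.2 / 100 = 8615.376

8615.376 bbl/day


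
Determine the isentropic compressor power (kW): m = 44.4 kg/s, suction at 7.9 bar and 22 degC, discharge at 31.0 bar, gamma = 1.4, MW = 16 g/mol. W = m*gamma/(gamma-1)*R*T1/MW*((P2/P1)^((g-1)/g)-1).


Isentropic work: W = m*(gamma/(gamma-1))*(R*T1/MW)*((P2/P1)^((gamma-1)/gamma) - 1)
T1 = 22 + 273.15 = 295.15 K
Pressure ratio = 31.0 / 7.9 = 3.92405
Exponent = (1.4 - 1)/1.4 = 0.285714
(P2/P1)^exp - 1 = 3.92405^0.285714 - 1 = 0.477877
W = 44.4 * 1.4 / 0.4 * 8.314 * 295.15 / 16 * 0.477877 = 11390

11390 kW


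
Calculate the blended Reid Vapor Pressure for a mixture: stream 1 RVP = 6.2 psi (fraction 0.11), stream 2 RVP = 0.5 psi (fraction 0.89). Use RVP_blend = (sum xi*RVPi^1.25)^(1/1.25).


Chevron index: RVP_blend = (sum xi*RVPi^1.25)^(1/1.25)
RVP^1.25 terms: 0.11 * 6.2^1.25 + 0.89 * 0.5^1.25 = 1.45037
RVP_blend = 1.45037^(1/1.25) = 1.346

1.346 psi


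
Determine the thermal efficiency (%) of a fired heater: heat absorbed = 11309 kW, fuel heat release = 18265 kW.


Furnace efficiency = Q_absorbed / Q_fuel * 100
= 11309 / 18265 * 100 = 61.92

61.92 %


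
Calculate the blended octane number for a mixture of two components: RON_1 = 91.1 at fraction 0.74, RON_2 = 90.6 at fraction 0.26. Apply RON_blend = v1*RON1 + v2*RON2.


Linear blending: RON_blend = sum(vi * RONi)
Contribution 1: 0.74 * 91.1 = 67.414
Contribution 2: 0.26 * 90.6 = 23.556
RON_blend = 67.414 + 23.556 = 90.97

90.97


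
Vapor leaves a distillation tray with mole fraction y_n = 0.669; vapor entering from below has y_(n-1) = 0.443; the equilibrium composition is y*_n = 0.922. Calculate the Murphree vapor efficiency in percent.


Murphree vapor efficiency: EMV = (y_n - y_(n-1)) / (y*_n - y_(n-1)) * 100
EMV = (0.669 - 0.443) / (0.922 - 0.443) * 100 = 0.226 / 0.479 * 100 = 47.18

47.18 %


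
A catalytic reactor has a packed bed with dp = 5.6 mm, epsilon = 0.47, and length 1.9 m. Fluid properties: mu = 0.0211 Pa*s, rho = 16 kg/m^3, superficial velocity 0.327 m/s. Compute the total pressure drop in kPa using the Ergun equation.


dp = 5.6 mm = 0.0056 m
Viscous term = 150*0.0211*0.327*(1-0.47)^2 / (0.0056^2*0.47^3) = 89290.2
Inertial term = 1.75*16*0.327^2*(1-0.47) / (0.0056*0.47^3) = 2729.28
dP/L = 89290.2 + 2729.28 = 92019.5 Pa/m
dP = 92019.5 * 1.9 / 1000 = 174.8 kPa

174.8 kPa


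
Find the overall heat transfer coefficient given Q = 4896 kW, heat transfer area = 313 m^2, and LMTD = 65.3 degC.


From Q = U*A*LMTD, U = Q / (A * LMTD)
U = 4896 / (313 * 65.3) = 4896 / 20438.9 = 0.2395

0.2395 kW/(m^2*K)


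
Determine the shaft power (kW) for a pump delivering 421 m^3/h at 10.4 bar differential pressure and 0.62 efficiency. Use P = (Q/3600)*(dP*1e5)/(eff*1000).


Q = 421 / 3600 = 0.116944 m^3/s
P = 0.116944 * (10.4 * 1e5) / 0.62 / 1000 = 196.2

196.2 kW


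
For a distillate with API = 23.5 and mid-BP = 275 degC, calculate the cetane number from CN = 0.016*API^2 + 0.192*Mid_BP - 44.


CN = 0.016 * 23.5^2 + 0.192 * 275 - 44
CN = 8.836 + 52.8 - 44 = 17.636

17.636


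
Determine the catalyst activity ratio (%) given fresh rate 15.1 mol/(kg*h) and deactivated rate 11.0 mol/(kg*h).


Activity (%) = (rate_used / rate_fresh) * 100
rate_used = 11.0, rate_fresh = 15.1
= (11.0 / 15.1) * 100
= 0.7285 * 100 = 72.85

72.85 %


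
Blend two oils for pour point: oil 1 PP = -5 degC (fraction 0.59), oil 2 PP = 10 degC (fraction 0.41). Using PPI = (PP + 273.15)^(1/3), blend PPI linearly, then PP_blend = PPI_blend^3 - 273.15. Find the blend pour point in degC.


PPI_1 = (-5 + 273.15)^(1/3) = 6.448508
PPI_2 = (10 + 273.15)^(1/3) = 6.566574
PPI_blend = 0.59 * 6.448508 + 0.41 * 6.566574 = 6.496915
PP_blend = 6.496915^3 - 273.15 = 274.2342 - 273.15 = 1.08

1.08 degC


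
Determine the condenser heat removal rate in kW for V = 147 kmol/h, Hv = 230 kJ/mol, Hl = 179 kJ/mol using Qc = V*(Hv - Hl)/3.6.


Qc = 147 * (230 - 179) / 3.6 = 147 * 51 / 3.6 = 2082

2082 kW


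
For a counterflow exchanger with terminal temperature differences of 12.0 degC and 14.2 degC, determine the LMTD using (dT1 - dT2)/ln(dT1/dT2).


LMTD = (dT1 - dT2) / ln(dT1/dT2)
= (12.0 - 14.2) / ln(12.0 / 14.2) = -2.2 / -0.168335 = 13.07

13.07 degC


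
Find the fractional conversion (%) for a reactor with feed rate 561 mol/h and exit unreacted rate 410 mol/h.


X = (F_in - F_out) / F_in * 100
Moles reacted = 561 - 410 = 151
X = 151 / 561 * 100
= 0.2692 * 100
= 26.92 %

26.92 %


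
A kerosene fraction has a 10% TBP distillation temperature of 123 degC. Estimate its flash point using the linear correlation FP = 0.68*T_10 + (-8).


FP = 0.68 * 123 + (-8) = 75.64

75.64 degC


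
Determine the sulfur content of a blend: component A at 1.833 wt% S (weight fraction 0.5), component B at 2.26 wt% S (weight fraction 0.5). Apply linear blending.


Linear sulfur blending: S_blend = x1*S1 + x2*S2
Contribution 1: 0.5 * 1.833 = 0.9165 wt%
Contribution 2: 0.5 * 2.26 = 1.13 wt%
S_blend = 0.9165 + 1.13 = 2.0465

2.0465 wt%


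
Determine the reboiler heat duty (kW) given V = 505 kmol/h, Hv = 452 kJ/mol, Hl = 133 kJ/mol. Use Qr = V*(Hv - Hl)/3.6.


Qr = 505 * (452 - 133) / 3.6 = 505 * 319 / 3.6 = 44750

44750 kW


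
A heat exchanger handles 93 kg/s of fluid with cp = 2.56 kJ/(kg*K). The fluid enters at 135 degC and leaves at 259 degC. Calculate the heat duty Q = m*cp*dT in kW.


Q = m_dot * cp * delta_T
delta_T = 259 - 135 = 124 K
Q = 93 * 2.56 * 124
= 238.08 * 124
= 29521.92 kW

29521.92 kW


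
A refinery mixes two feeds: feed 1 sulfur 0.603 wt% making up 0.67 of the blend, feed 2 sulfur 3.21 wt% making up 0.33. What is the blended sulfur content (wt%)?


Linear sulfur blending: S_blend = x1*S1 + x2*S2
Contribution 1: 0.67 * 0.603 = 0.40401 wt%
Contribution 2: 0.33 * 3.21 = 1.0593 wt%
S_blend = 0.40401 + 1.0593 = 1.46331

1.46331 wt%


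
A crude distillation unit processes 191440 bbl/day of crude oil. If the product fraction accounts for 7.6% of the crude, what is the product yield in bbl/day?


Crude throughput = 191440 bbl/day
Fraction yield = 7.6%
yield = throughput * fraction / 100
yield = 191440 * 7.6 / 100 = 14549.44

14549.44 bbl/day


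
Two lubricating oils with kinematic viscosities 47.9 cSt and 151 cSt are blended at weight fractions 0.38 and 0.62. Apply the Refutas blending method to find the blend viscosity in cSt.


Refutas method: VBN_i = 14.534*ln(ln(visc_i + 0.8)) + 10.975, blended linearly by mass fraction; since VBN is linear in VBI_i = ln(ln(visc_i + 0.8)) and the fractions sum to 1, blend VBI directly: visc = exp(exp(VBI_blend)) - 0.8
VBI_1 = ln(ln(47.9 + 0.8)) = 1.3573
VBI_2 = ln(ln(151 + 0.8)) = 1.61394
VBI_blend = 0.38 * 1.3573 + 0.62 * 1.61394 = 1.51642
visc_blend = exp(exp(1.51642)) - 0.8 = 94.39

94.39 cSt


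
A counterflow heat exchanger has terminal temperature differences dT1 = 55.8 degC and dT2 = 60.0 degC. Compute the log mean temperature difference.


LMTD = (dT1 - dT2) / ln(dT1/dT2)
= (55.8 - 60.0) / ln(55.8 / 60.0) = -4.2 / -0.0725707 = 57.87

57.87 degC


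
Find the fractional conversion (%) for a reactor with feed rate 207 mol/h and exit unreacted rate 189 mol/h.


X = (F_in - F_out) / F_in * 100
Moles reacted = 207 - 189 = 18
X = 18 / 207 * 100
= 0.08696 * 100
= 8.696 %

8.696 %


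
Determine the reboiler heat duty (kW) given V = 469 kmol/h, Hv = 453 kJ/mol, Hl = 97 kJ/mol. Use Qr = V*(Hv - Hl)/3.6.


Qr = 469 * (453 - 97) / 3.6 = 469 * 356 / 3.6 = 46380

46380 kW


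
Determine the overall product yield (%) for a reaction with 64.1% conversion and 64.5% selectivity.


Overall yield = conversion (%) * selectivity (%) / 100
Conversion = 64.1%, Selectivity = 64.5%
Y = 64.1 * 64.5 / 100
= 41.3445 %

41.3445 %


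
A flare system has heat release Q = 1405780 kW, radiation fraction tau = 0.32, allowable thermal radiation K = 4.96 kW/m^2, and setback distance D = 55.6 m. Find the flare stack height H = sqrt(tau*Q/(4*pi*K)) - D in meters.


tau*Q/(4*pi*K) = 0.32 * 1405780 / (4 * pi * 4.96) = 7217.32
sqrt(7217.32) = 84.9548
H = 84.9548 - 55.6 = 29.35

29.35 m


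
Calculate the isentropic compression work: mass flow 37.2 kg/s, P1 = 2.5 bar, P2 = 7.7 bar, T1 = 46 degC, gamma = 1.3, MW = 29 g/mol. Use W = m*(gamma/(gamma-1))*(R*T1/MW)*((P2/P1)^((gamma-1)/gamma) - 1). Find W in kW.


Isentropic work: W = m*(gamma/(gamma-1))*(R*T1/MW)*((P2/P1)^((gamma-1)/gamma) - 1)
T1 = 46 + 273.15 = 319.15 K
Pressure ratio = 7.7 / 2.5 = 3.08
Exponent = (1.3 - 1)/1.3 = 0.230769
(P2/P1)^exp - 1 = 3.08^0.230769 - 1 = 0.29641
W = 37.2 * 1.3 / 0.3 * 8.314 * 319.15 / 29 * 0.29641 = 4372

4372 kW


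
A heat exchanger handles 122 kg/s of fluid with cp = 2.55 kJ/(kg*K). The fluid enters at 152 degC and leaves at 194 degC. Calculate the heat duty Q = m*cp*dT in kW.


Q = m_dot * cp * delta_T
delta_T = 194 - 152 = 42 K
Q = 122 * 2.55 * 42
= 311.1 * 42
= 13066.2 kW

13066.2 kW


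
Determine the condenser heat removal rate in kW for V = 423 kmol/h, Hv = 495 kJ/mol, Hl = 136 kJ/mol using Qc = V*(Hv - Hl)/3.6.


Qc = 423 * (495 - 136) / 3.6 = 423 * 359 / 3.6 = 42180

42180 kW


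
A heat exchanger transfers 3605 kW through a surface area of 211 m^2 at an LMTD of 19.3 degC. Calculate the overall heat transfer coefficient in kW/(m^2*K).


From Q = U*A*LMTD, U = Q / (A * LMTD)
U = 3605 / (211 * 19.3) = 3605 / 4072.3 = 0.8852

0.8852 kW/(m^2*K)


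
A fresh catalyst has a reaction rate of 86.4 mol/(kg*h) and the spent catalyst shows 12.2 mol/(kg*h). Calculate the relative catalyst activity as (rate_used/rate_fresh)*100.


Activity (%) = (rate_used / rate_fresh) * 100
rate_used = 12.2, rate_fresh = 86.4
= (12.2 / 86.4) * 100
= 0.1412 * 100 = 14.12

14.12 %


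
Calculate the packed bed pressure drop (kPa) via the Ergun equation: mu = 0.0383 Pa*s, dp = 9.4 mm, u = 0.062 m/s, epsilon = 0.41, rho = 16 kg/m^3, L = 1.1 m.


dp = 9.4 mm = 0.0094 m
Viscous term = 150*0.0383*0.062*(1-0.41)^2 / (0.0094^2*0.41^3) = 20360
Inertial term = 1.75*16*0.062^2*(1-0.41) / (0.0094*0.41^3) = 98.0198
dP/L = 20360 + 98.0198 = 20458 Pa/m
dP = 20458 * 1.1 / 1000 = 22.50 kPa

22.50 kPa


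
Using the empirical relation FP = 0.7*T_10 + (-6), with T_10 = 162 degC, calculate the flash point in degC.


FP = 0.7 * 162 + (-6) = 107.4

107.4 degC


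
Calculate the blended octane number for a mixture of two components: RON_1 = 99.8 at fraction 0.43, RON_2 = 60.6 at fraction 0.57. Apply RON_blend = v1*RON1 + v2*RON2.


Linear blending: RON_blend = sum(vi * RONi)
Contribution 1: 0.43 * 99.8 = 42.914
Contribution 2: 0.57 * 60.6 = 34.542
RON_blend = 42.914 + 34.542 = 77.456

77.456


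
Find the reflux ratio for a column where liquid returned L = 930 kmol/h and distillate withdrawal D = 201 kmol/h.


Reflux ratio definition: R = L / D (liquid returned / distillate withdrawn)
L = 930 kmol/h, D = 201 kmol/h
R = 930 / 201 = 4.627

4.627


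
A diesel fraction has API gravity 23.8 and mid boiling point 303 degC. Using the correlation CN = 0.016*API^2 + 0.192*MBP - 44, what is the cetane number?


CN = 0.016 * 23.8^2 + 0.192 * 303 - 44
CN = 9.06304 + 58.176 - 44 = 23.23904

23.23904


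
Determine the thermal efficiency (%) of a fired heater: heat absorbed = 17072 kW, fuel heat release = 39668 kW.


Furnace efficiency = Q_absorbed / Q_fuel * 100
= 17072 / 39668 * 100 = 43.04

43.04 %


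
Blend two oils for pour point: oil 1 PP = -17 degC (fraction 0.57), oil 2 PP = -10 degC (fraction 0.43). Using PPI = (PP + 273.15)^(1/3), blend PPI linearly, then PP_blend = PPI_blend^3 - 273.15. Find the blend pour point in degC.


PPI_1 = (-17 + 273.15)^(1/3) = 6.350844
PPI_2 = (-10 + 273.15)^(1/3) = 6.408176
PPI_blend = 0.57 * 6.350844 + 0.43 * 6.408176 = 6.375497
PP_blend = 6.375497^3 - 273.15 = 259.1446 - 273.15 = -14.01

-14.01 degC


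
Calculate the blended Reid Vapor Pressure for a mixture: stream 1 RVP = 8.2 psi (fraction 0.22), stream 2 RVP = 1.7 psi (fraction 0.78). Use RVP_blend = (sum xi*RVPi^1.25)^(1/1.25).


Chevron index: RVP_blend = (sum xi*RVPi^1.25)^(1/1.25)
RVP^1.25 terms: 0.22 * 8.2^1.25 + 0.78 * 1.7^1.25 = 4.56685
RVP_blend = 4.56685^(1/1.25) = 3.370

3.370 psi


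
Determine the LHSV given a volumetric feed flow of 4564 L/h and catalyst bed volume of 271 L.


LHSV = volumetric feed rate / catalyst volume
= 4564 L/h / 271 L
= 16.84 h^-1

16.84 h^-1


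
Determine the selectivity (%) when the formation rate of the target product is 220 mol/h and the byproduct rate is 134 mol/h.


Selectivity = desired / (desired + undesired) * 100
Total products = 220 + 134 = 354 mol/h
S = 220 / 354 * 100
= 0.6215 * 100
= 62.15 %

62.15 %


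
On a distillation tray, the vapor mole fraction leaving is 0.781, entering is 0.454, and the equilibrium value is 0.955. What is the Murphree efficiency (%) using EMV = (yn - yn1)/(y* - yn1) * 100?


Murphree vapor efficiency: EMV = (y_n - y_(n-1)) / (y*_n - y_(n-1)) * 100
EMV = (0.781 - 0.454) / (0.955 - 0.454) * 100 = 0.327 / 0.501 * 100 = 65.27

65.27 %


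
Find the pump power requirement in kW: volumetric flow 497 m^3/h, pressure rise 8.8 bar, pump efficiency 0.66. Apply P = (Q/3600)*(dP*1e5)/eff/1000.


Q = 497 / 3600 = 0.138056 m^3/s
P = 0.138056 * (8.8 * 1e5) / 0.66 / 1000 = 184.1

184.1 kW


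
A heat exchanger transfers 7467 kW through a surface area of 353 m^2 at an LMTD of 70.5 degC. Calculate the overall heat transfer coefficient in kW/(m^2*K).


From Q = U*A*LMTD, U = Q / (A * LMTD)
U = 7467 / (353 * 70.5) = 7467 / 24886.5 = 0.3000

0.3000 kW/(m^2*K)


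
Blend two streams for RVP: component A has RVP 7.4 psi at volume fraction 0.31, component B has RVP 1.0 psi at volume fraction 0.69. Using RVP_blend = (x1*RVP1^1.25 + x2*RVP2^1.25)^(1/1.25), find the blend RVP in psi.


Chevron index: RVP_blend = (sum xi*RVPi^1.25)^(1/1.25)
RVP^1.25 terms: 0.31 * 7.4^1.25 + 0.69 * 1.0^1.25 = 4.47357
RVP_blend = 4.47357^(1/1.25) = 3.315

3.315 psi


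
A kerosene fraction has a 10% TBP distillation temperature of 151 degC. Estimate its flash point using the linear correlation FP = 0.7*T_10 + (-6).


FP = 0.7 * 151 + (-6) = 99.7

99.7 degC


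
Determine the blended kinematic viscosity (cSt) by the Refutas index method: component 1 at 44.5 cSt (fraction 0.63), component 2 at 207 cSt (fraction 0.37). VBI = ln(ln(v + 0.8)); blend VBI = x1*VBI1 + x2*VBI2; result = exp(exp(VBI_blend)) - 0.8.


Refutas method: VBN_i = 14.534*ln(ln(visc_i + 0.8)) + 10.975, blended linearly by mass fraction; since VBN is linear in VBI_i = ln(ln(visc_i + 0.8)) and the fractions sum to 1, blend VBI directly: visc = exp(exp(VBI_blend)) - 0.8
VBI_1 = ln(ln(44.5 + 0.8)) = 1.3385
VBI_2 = ln(ln(207 + 0.8)) = 1.67458
VBI_blend = 0.63 * 1.3385 + 0.37 * 1.67458 = 1.46285
visc_blend = exp(exp(1.46285)) - 0.8 = 74.26

74.26 cSt


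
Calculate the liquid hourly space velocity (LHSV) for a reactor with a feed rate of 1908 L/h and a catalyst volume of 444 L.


LHSV = volumetric feed rate / catalyst volume
= 1908 L/h / 444 L
= 4.297 h^-1

4.297 h^-1


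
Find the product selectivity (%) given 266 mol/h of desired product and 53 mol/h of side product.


Selectivity = desired / (desired + undesired) * 100
Total products = 266 + 53 = 319 mol/h
S = 266 / 319 * 100
= 0.8339 * 100
= 83.39 %

83.39 %


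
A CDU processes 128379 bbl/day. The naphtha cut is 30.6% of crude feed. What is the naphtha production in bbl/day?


Crude throughput = 128379 bbl/day
Fraction yield = 30.6%
yield = throughput * fraction / 100
yield = 128379 * 30.6 / 100 = 39283.974

39283.974 bbl/day


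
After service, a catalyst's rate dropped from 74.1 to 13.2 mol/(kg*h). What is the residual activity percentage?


Activity (%) = (rate_used / rate_fresh) * 100
rate_used = 13.2, rate_fresh = 74.1
= (13.2 / 74.1) * 100
= 0.1781 * 100 = 17.81

17.81 %


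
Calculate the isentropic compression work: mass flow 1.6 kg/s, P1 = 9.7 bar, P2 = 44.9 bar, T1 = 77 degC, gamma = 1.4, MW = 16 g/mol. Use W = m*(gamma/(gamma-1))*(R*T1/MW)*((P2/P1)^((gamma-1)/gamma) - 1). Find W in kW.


Isentropic work: W = m*(gamma/(gamma-1))*(R*T1/MW)*((P2/P1)^((gamma-1)/gamma) - 1)
T1 = 77 + 273.15 = 350.15 K
Pressure ratio = 44.9 / 9.7 = 4.62887
Exponent = (1.4 - 1)/1.4 = 0.285714
(P2/P1)^exp - 1 = 4.62887^0.285714 - 1 = 0.5493
W = 1.6 * 1.4 / 0.4 * 8.314 * 350.15 / 16 * 0.5493 = 559.7

559.7 kW


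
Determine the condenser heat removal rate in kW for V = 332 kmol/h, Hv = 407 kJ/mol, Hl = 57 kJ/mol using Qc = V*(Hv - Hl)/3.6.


Qc = 332 * (407 - 57) / 3.6 = 332 * 350 / 3.6 = 32280

32280 kW


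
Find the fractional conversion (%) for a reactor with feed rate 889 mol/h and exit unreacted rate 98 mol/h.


X = (F_in - F_out) / F_in * 100
Moles reacted = 889 - 98 = 791
X = 791 / 889 * 100
= 0.8898 * 100
= 88.98 %

88.98 %


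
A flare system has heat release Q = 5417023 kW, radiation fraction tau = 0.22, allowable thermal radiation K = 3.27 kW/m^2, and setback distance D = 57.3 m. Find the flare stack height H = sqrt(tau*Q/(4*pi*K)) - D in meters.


tau*Q/(4*pi*K) = 0.22 * 5417023 / (4 * pi * 3.27) = 29001.9
sqrt(29001.9) = 170.299
H = 170.299 - 57.3 = 113.0

113.0 m


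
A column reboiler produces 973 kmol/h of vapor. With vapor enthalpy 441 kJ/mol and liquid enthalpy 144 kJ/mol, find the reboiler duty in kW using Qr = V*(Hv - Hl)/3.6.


Qr = 973 * (441 - 144) / 3.6 = 973 * 297 / 3.6 = 80270

80270 kW


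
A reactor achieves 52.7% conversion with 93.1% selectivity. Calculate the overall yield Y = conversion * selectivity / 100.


Overall yield = conversion (%) * selectivity (%) / 100
Conversion = 52.7%, Selectivity = 93.1%
Y = 52.7 * 93.1 / 100
= 49.0637 %

49.0637 %


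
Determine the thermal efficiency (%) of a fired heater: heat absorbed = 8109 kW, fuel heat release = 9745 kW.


Furnace efficiency = Q_absorbed / Q_fuel * 100
= 8109 / 9745 * 100 = 83.21

83.21 %


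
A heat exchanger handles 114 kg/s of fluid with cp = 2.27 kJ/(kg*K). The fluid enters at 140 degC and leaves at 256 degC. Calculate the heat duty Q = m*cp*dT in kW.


Q = m_dot * cp * delta_T
delta_T = 256 - 140 = 116 K
Q = 114 * 2.27 * 116
= 258.78 * 116
= 30018.48 kW

30018.48 kW


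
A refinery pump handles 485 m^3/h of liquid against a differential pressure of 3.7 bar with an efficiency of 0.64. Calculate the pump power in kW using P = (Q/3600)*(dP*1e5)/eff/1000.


Q = 485 / 3600 = 0.134722 m^3/s
P = 0.134722 * (3.7 * 1e5) / 0.64 / 1000 = 77.89

77.89 kW


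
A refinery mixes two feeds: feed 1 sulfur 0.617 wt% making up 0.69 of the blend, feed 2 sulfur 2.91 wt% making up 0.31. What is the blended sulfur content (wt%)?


Linear sulfur blending: S_blend = x1*S1 + x2*S2
Contribution 1: 0.69 * 0.617 = 0.42573 wt%
Contribution 2: 0.31 * 2.91 = 0.9021 wt%
S_blend = 0.42573 + 0.9021 = 1.32783

1.32783 wt%


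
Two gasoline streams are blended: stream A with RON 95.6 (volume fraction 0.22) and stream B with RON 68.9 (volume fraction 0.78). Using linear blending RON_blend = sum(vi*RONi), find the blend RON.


Linear blending: RON_blend = sum(vi * RONi)
Contribution 1: 0.22 * 95.6 = 21.032
Contribution 2: 0.78 * 68.9 = 53.742
RON_blend = 21.032 + 53.742 = 74.774

74.774


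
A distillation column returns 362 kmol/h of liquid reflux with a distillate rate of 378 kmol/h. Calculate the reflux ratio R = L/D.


Reflux ratio definition: R = L / D (liquid returned / distillate withdrawn)
L = 362 kmol/h, D = 378 kmol/h
R = 362 / 378 = 0.9577

0.9577


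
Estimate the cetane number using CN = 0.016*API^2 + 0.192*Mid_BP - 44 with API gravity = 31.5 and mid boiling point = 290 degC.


CN = 0.016 * 31.5^2 + 0.192 * 290 - 44
CN = 15.876 + 55.68 - 44 = 27.556

27.556


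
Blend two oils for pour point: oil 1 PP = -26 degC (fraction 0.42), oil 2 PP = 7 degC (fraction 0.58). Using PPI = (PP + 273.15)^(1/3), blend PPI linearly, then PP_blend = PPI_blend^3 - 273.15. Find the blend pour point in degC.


PPI_1 = (-26 + 273.15)^(1/3) = 6.275575
PPI_2 = (7 + 273.15)^(1/3) = 6.543301
PPI_blend = 0.42 * 6.275575 + 0.58 * 6.543301 = 6.430856
PP_blend = 6.430856^3 - 273.15 = 265.9539 - 273.15 = -7.2

-7.2 degC


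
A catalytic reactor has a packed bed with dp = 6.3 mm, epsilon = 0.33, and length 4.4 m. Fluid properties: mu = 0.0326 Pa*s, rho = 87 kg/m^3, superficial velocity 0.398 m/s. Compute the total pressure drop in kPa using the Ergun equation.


dp = 6.3 mm = 0.0063 m
Viscous term = 150*0.0326*0.398*(1-0.33)^2 / (0.0063^2*0.33^3) = 612518
Inertial term = 1.75*87*0.398^2*(1-0.33) / (0.0063*0.33^3) = 71370
dP/L = 612518 + 71370 = 683888 Pa/m
dP = 683888 * 4.4 / 1000 = 3009 kPa

3009 kPa


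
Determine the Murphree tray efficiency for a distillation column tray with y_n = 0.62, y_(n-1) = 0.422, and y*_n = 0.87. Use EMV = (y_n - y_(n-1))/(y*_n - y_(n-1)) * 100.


Murphree vapor efficiency: EMV = (y_n - y_(n-1)) / (y*_n - y_(n-1)) * 100
EMV = (0.62 - 0.422) / (0.87 - 0.422) * 100 = 0.198 / 0.448 * 100 = 44.20

44.20 %


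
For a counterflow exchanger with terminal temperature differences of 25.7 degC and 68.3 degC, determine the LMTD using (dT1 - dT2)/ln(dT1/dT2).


LMTD = (dT1 - dT2) / ln(dT1/dT2)
= (25.7 - 68.3) / ln(25.7 / 68.3) = -42.6 / -0.977419 = 43.58

43.58 degC


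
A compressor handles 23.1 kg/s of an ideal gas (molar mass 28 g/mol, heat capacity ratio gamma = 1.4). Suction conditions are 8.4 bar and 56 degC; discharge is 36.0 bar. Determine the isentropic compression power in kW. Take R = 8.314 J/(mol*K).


Isentropic work: W = m*(gamma/(gamma-1))*(R*T1/MW)*((P2/P1)^((gamma-1)/gamma) - 1)
T1 = 56 + 273.15 = 329.15 K
Pressure ratio = 36.0 / 8.4 = 4.28571
Exponent = (1.4 - 1)/1.4 = 0.285714
(P2/P1)^exp - 1 = 4.28571^0.285714 - 1 = 0.515576
W = 23.1 * 1.4 / 0.4 * 8.314 * 329.15 / 28 * 0.515576 = 4074

4074 kW


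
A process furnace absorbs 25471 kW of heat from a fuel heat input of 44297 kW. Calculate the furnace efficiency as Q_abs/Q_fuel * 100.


Furnace efficiency = Q_absorbed / Q_fuel * 100
= 25471 / 44297 * 100 = 57.50

57.50 %


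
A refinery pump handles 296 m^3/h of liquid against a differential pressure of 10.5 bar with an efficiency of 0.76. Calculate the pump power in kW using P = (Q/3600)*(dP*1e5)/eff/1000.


Q = 296 / 3600 = 0.0822222 m^3/s
P = 0.0822222 * (10.5 * 1e5) / 0.76 / 1000 = 113.6

113.6 kW


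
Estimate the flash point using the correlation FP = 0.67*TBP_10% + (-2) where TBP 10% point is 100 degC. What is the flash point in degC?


FP = 0.67 * 100 + (-2) = 65

65 degC


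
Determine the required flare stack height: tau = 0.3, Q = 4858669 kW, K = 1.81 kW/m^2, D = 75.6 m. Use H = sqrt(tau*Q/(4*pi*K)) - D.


tau*Q/(4*pi*K) = 0.3 * 4858669 / (4 * pi * 1.81) = 64084.1
sqrt(64084.1) = 253.148
H = 253.148 - 75.6 = 177.5

177.5 m


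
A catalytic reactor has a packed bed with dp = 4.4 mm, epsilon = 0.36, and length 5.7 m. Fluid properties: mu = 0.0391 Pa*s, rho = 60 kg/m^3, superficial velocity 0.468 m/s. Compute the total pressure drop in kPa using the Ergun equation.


dp = 4.4 mm = 0.0044 m
Viscous term = 150*0.0391*0.468*(1-0.36)^2 / (0.0044^2*0.36^3) = 1244690
Inertial term = 1.75*60*0.468^2*(1-0.36) / (0.0044*0.36^3) = 71697
dP/L = 1244690 + 71697 = 1316390 Pa/m
dP = 1316390 * 5.7 / 1000 = 7503 kPa

7503 kPa


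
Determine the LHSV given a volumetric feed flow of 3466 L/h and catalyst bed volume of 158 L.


LHSV = volumetric feed rate / catalyst volume
= 3466 L/h / 158 L
= 21.94 h^-1

21.94 h^-1


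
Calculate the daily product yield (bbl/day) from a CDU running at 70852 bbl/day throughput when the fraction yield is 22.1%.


Crude throughput = 70852 bbl/day
Fraction yield = 22.1%
yield = throughput * fraction / 100
yield = 70852 * 22.1 / 100 = 15658.292

15658.292 bbl/day


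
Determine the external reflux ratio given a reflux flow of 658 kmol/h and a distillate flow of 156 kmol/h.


Reflux ratio definition: R = L / D (liquid returned / distillate withdrawn)
L = 658 kmol/h, D = 156 kmol/h
R = 658 / 156 = 4.218

4.218


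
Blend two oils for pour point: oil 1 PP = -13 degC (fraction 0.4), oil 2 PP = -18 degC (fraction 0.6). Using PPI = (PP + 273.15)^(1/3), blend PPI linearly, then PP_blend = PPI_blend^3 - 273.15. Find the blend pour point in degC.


PPI_1 = (-13 + 273.15)^(1/3) = 6.383731
PPI_2 = (-18 + 273.15)^(1/3) = 6.342569
PPI_blend = 0.4 * 6.383731 + 0.6 * 6.342569 = 6.359034
PP_blend = 6.359034^3 - 273.15 = 257.1423 - 273.15 = -16.01

-16.01 degC


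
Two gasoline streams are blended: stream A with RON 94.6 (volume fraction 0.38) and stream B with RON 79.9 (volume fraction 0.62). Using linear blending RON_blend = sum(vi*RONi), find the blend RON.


Linear blending: RON_blend = sum(vi * RONi)
Contribution 1: 0.38 * 94.6 = 35.948
Contribution 2: 0.62 * 79.9 = 49.538
RON_blend = 35.948 + 49.538 = 85.486

85.486


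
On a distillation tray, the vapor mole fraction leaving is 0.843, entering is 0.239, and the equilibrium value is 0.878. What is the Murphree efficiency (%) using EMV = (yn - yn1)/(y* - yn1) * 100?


Murphree vapor efficiency: EMV = (y_n - y_(n-1)) / (y*_n - y_(n-1)) * 100
EMV = (0.843 - 0.239) / (0.878 - 0.239) * 100 = 0.604 / 0.639 * 100 = 94.52

94.52 %


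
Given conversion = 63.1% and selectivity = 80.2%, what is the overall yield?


Overall yield = conversion (%) * selectivity (%) / 100
Conversion = 63.1%, Selectivity = 80.2%
Y = 63.1 * 80.2 / 100
= 50.6062 %

50.6062 %


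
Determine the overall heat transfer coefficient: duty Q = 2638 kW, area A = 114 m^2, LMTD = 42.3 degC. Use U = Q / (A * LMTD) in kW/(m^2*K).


From Q = U*A*LMTD, U = Q / (A * LMTD)
U = 2638 / (114 * 42.3) = 2638 / 4822.2 = 0.5471

0.5471 kW/(m^2*K)


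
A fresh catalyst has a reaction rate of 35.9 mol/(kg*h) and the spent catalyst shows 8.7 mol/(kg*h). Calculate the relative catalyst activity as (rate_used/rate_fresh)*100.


Activity (%) = (rate_used / rate_fresh) * 100
rate_used = 8.7, rate_fresh = 35.9
= (8.7 / 35.9) * 100
= 0.2423 * 100 = 24.23

24.23 %


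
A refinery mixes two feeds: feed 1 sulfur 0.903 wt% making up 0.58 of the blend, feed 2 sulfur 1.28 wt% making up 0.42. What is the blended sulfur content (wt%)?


Linear sulfur blending: S_blend = x1*S1 + x2*S2
Contribution 1: 0.58 * 0.903 = 0.52374 wt%
Contribution 2: 0.42 * 1.28 = 0.5376 wt%
S_blend = 0.52374 + 0.5376 = 1.06134

1.06134 wt%


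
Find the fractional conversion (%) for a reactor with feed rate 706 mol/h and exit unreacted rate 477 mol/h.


X = (F_in - F_out) / F_in * 100
Moles reacted = 706 - 477 = 229
X = 229 / 706 * 100
= 0.3244 * 100
= 32.44 %

32.44 %


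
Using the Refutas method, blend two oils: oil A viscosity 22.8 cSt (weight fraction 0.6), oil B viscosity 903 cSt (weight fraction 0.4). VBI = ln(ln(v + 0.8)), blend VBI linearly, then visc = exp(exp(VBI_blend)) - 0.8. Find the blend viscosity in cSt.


Refutas method: VBN_i = 14.534*ln(ln(visc_i + 0.8)) + 10.975, blended linearly by mass fraction; since VBN is linear in VBI_i = ln(ln(visc_i + 0.8)) and the fractions sum to 1, blend VBI directly: visc = exp(exp(VBI_blend)) - 0.8
VBI_1 = ln(ln(22.8 + 0.8)) = 1.15097
VBI_2 = ln(ln(903 + 0.8)) = 1.91789
VBI_blend = 0.6 * 1.15097 + 0.4 * 1.91789 = 1.45774
visc_blend = exp(exp(1.45774)) - 0.8 = 72.62

72.62 cSt


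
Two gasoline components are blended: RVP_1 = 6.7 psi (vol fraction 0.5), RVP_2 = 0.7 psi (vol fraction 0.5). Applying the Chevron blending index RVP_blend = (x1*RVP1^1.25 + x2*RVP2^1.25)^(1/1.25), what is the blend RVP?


Chevron index: RVP_blend = (sum xi*RVPi^1.25)^(1/1.25)
RVP^1.25 terms: 0.5 * 6.7^1.25 + 0.5 * 0.7^1.25 = 5.70983
RVP_blend = 5.70983^(1/1.25) = 4.030

4.030 psi


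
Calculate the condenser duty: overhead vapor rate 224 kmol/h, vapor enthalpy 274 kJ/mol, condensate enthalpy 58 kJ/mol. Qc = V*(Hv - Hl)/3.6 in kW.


Qc = 224 * (274 - 58) / 3.6 = 224 * 216 / 3.6 = 13440

13440 kW


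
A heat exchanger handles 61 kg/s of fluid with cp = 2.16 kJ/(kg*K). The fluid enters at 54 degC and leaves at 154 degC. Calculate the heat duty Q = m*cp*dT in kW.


Q = m_dot * cp * delta_T
delta_T = 154 - 54 = 100 K
Q = 61 * 2.16 * 100
= 131.76 * 100
= 13176 kW

13176 kW


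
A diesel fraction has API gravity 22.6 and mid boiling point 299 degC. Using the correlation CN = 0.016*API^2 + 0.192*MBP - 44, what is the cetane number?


CN = 0.016 * 22.6^2 + 0.192 * 299 - 44
CN = 8.17216 + 57.408 - 44 = 21.58016

21.58016


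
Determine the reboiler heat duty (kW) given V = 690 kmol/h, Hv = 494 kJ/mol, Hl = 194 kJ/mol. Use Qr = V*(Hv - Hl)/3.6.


Qr = 690 * (494 - 194) / 3.6 = 690 * 300 / 3.6 = 57500

57500 kW


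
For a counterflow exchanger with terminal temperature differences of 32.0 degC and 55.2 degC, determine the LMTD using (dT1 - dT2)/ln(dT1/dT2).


LMTD = (dT1 - dT2) / ln(dT1/dT2)
= (32.0 - 55.2) / ln(32.0 / 55.2) = -23.2 / -0.545227 = 42.55

42.55 degC


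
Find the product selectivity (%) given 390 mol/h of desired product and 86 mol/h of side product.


Selectivity = desired / (desired + undesired) * 100
Total products = 390 + 86 = 476 mol/h
S = 390 / 476 * 100
= 0.8193 * 100
= 81.93 %

81.93 %


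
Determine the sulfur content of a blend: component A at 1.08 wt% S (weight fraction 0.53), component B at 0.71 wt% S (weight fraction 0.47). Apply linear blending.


Linear sulfur blending: S_blend = x1*S1 + x2*S2
Contribution 1: 0.53 * 1.08 = 0.5724 wt%
Contribution 2: 0.47 * 0.71 = 0.3337 wt%
S_blend = 0.5724 + 0.3337 = 0.9061

0.9061 wt%


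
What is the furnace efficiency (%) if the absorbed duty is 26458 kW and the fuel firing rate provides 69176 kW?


Furnace efficiency = Q_absorbed / Q_fuel * 100
= 26458 / 69176 * 100 = 38.25

38.25 %


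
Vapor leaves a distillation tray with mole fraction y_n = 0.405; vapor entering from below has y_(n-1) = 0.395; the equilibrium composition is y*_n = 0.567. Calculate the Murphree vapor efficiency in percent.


Murphree vapor efficiency: EMV = (y_n - y_(n-1)) / (y*_n - y_(n-1)) * 100
EMV = (0.405 - 0.395) / (0.567 - 0.395) * 100 = 0.01 / 0.172 * 100 = 5.814

5.814 %


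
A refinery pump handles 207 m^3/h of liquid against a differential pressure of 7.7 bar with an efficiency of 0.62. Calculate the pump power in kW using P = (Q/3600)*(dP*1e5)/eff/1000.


Q = 207 / 3600 = 0.0575 m^3/s
P = 0.0575 * (7.7 * 1e5) / 0.62 / 1000 = 71.41

71.41 kW


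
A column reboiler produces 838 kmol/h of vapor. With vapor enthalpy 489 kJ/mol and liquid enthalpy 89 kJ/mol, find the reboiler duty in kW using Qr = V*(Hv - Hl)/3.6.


Qr = 838 * (489 - 89) / 3.6 = 838 * 400 / 3.6 = 93110

93110 kW


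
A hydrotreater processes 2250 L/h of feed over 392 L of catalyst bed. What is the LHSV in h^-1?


LHSV = volumetric feed rate / catalyst volume
= 2250 L/h / 392 L
= 5.740 h^-1

5.740 h^-1


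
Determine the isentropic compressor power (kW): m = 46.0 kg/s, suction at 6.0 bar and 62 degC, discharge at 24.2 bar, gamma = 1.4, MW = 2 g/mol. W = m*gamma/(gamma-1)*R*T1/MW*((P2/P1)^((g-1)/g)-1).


Isentropic work: W = m*(gamma/(gamma-1))*(R*T1/MW)*((P2/P1)^((gamma-1)/gamma) - 1)
T1 = 62 + 273.15 = 335.15 K
Pressure ratio = 24.2 / 6.0 = 4.03333
Exponent = (1.4 - 1)/1.4 = 0.285714
(P2/P1)^exp - 1 = 4.03333^0.285714 - 1 = 0.489521
W = 46.0 * 1.4 / 0.4 * 8.314 * 335.15 / 2 * 0.489521 = 109800

109800 kW


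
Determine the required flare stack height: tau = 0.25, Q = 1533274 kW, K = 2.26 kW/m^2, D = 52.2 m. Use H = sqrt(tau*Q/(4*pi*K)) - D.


tau*Q/(4*pi*K) = 0.25 * 1533274 / (4 * pi * 2.26) = 13497.1
sqrt(13497.1) = 116.177
H = 116.177 - 52.2 = 63.98

63.98 m


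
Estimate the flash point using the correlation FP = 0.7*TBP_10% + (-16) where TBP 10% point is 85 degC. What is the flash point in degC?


FP = 0.7 * 85 + (-16) = 43.5

43.5 degC


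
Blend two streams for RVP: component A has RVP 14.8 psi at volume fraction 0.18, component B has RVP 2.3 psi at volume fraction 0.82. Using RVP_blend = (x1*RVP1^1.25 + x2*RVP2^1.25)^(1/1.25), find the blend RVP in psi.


Chevron index: RVP_blend = (sum xi*RVPi^1.25)^(1/1.25)
RVP^1.25 terms: 0.18 * 14.8^1.25 + 0.82 * 2.3^1.25 = 7.54776
RVP_blend = 7.54776^(1/1.25) = 5.038

5.038 psi


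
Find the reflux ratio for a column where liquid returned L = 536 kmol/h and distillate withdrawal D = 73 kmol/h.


Reflux ratio definition: R = L / D (liquid returned / distillate withdrawn)
L = 536 kmol/h, D = 73 kmol/h
R = 536 / 73 = 7.342

7.342


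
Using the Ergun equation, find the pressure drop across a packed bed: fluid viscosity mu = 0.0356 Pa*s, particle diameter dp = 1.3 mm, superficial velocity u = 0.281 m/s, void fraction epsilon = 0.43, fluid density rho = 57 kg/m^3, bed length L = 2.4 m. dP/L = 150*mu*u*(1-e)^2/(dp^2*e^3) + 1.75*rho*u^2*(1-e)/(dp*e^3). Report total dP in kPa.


dp = 1.3 mm = 0.0013 m
Viscous term = 150*0.0356*0.281*(1-0.43)^2 / (0.0013^2*0.43^3) = 3628320
Inertial term = 1.75*57*0.281^2*(1-0.43) / (0.0013*0.43^3) = 43436.2
dP/L = 3628320 + 43436.2 = 3671760 Pa/m
dP = 3671760 * 2.4 / 1000 = 8812 kPa

8812 kPa


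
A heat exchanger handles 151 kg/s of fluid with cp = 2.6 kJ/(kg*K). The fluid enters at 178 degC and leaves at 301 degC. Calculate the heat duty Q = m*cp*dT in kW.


Q = m_dot * cp * delta_T
delta_T = 301 - 178 = 123 K
Q = 151 * 2.6 * 123
= 392.6 * 123
= 48289.8 kW

48289.8 kW


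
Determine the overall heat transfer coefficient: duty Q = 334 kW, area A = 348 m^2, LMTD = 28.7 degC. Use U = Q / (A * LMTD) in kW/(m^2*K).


From Q = U*A*LMTD, U = Q / (A * LMTD)
U = 334 / (348 * 28.7) = 334 / 9987.6 = 0.03344

0.03344 kW/(m^2*K)


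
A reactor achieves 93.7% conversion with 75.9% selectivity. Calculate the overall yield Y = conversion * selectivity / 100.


Overall yield = conversion (%) * selectivity (%) / 100
Conversion = 93.7%, Selectivity = 75.9%
Y = 93.7 * 75.9 / 100
= 71.1183 %

71.1183 %


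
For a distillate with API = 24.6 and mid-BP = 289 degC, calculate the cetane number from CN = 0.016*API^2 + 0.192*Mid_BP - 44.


CN = 0.016 * 24.6^2 + 0.192 * 289 - 44
CN = 9.68256 + 55.488 - 44 = 21.17056

21.17056


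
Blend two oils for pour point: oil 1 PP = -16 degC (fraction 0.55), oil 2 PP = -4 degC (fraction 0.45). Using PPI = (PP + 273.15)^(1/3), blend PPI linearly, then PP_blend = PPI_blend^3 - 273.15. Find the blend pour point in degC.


PPI_1 = (-16 + 273.15)^(1/3) = 6.359098
PPI_2 = (-4 + 273.15)^(1/3) = 6.456514
PPI_blend = 0.55 * 6.359098 + 0.45 * 6.456514 = 6.402935
PP_blend = 6.402935^3 - 273.15 = 262.5048 - 273.15 = -10.65

-10.65 degC


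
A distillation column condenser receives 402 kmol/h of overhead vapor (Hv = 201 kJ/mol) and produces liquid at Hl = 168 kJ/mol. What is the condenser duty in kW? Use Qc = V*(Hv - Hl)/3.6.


Qc = 402 * (201 - 168) / 3.6 = 402 * 33 / 3.6 = 3685

3685 kW


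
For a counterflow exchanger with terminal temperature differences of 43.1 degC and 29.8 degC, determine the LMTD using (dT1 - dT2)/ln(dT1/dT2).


LMTD = (dT1 - dT2) / ln(dT1/dT2)
= (43.1 - 29.8) / ln(43.1 / 29.8) = 13.3 / 0.369015 = 36.04

36.04 degC


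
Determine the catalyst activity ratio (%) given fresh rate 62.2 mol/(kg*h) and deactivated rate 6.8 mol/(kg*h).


Activity (%) = (rate_used / rate_fresh) * 100
rate_used = 6.8, rate_fresh = 62.2
= (6.8 / 62.2) * 100
= 0.1093 * 100 = 10.93

10.93 %


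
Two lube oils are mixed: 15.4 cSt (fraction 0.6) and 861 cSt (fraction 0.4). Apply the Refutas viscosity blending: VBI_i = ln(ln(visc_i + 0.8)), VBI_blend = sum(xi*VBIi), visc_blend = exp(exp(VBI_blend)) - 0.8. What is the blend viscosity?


Refutas method: VBN_i = 14.534*ln(ln(visc_i + 0.8)) + 10.975, blended linearly by mass fraction; since VBN is linear in VBI_i = ln(ln(visc_i + 0.8)) and the fractions sum to 1, blend VBI directly: visc = exp(exp(VBI_blend)) - 0.8
VBI_1 = ln(ln(15.4 + 0.8)) = 1.02425
VBI_2 = ln(ln(861 + 0.8)) = 1.91088
VBI_blend = 0.6 * 1.02425 + 0.4 * 1.91088 = 1.3789
visc_blend = exp(exp(1.3789)) - 0.8 = 52.21

52.21 cSt
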